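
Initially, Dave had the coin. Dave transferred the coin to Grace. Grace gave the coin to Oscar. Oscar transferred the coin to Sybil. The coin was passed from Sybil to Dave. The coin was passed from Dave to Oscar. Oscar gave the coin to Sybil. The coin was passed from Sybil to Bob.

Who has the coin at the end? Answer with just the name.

Tracking the coin through each event:
Start: Dave has the coin.
After event 1: Grace has the coin.
After event 2: Oscar has the coin.
After event 3: Sybil has the coin.
After event 4: Dave has the coin.
After event 5: Oscar has the coin.
After event 6: Sybil has the coin.
After event 7: Bob has the coin.

Answer: Bob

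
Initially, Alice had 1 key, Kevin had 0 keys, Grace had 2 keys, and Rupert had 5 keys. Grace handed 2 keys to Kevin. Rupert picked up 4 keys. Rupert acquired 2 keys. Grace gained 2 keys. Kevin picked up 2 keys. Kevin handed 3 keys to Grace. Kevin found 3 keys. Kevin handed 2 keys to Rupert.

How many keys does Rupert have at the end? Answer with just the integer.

Tracking counts step by step:
Start: Alice=1, Kevin=0, Grace=2, Rupert=5
Event 1 (Grace -> Kevin, 2): Grace: 2 -> 0, Kevin: 0 -> 2. State: Alice=1, Kevin=2, Grace=0, Rupert=5
Event 2 (Rupert +4): Rupert: 5 -> 9. State: Alice=1, Kevin=2, Grace=0, Rupert=9
Event 3 (Rupert +2): Rupert: 9 -> 11. State: Alice=1, Kevin=2, Grace=0, Rupert=11
Event 4 (Grace +2): Grace: 0 -> 2. State: Alice=1, Kevin=2, Grace=2, Rupert=11
Event 5 (Kevin +2): Kevin: 2 -> 4. State: Alice=1, Kevin=4, Grace=2, Rupert=11
Event 6 (Kevin -> Grace, 3): Kevin: 4 -> 1, Grace: 2 -> 5. State: Alice=1, Kevin=1, Grace=5, Rupert=11
Event 7 (Kevin +3): Kevin: 1 -> 4. State: Alice=1, Kevin=4, Grace=5, Rupert=11
Event 8 (Kevin -> Rupert, 2): Kevin: 4 -> 2, Rupert: 11 -> 13. State: Alice=1, Kevin=2, Grace=5, Rupert=13

Rupert's final count: 13

Answer: 13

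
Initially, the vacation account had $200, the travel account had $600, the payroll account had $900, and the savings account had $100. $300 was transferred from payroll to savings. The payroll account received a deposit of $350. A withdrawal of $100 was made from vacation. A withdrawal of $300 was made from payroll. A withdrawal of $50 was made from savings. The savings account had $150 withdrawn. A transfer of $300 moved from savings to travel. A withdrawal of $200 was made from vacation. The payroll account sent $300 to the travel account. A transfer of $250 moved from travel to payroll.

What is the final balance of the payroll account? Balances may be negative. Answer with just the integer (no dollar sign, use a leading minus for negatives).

Answer: 600

Derivation:
Tracking account balances step by step:
Start: vacation=200, travel=600, payroll=900, savings=100
Event 1 (transfer 300 payroll -> savings): payroll: 900 - 300 = 600, savings: 100 + 300 = 400. Balances: vacation=200, travel=600, payroll=600, savings=400
Event 2 (deposit 350 to payroll): payroll: 600 + 350 = 950. Balances: vacation=200, travel=600, payroll=950, savings=400
Event 3 (withdraw 100 from vacation): vacation: 200 - 100 = 100. Balances: vacation=100, travel=600, payroll=950, savings=400
Event 4 (withdraw 300 from payroll): payroll: 950 - 300 = 650. Balances: vacation=100, travel=600, payroll=650, savings=400
Event 5 (withdraw 50 from savings): savings: 400 - 50 = 350. Balances: vacation=100, travel=600, payroll=650, savings=350
Event 6 (withdraw 150 from savings): savings: 350 - 150 = 200. Balances: vacation=100, travel=600, payroll=650, savings=200
Event 7 (transfer 300 savings -> travel): savings: 200 - 300 = -100, travel: 600 + 300 = 900. Balances: vacation=100, travel=900, payroll=650, savings=-100
Event 8 (withdraw 200 from vacation): vacation: 100 - 200 = -100. Balances: vacation=-100, travel=900, payroll=650, savings=-100
Event 9 (transfer 300 payroll -> travel): payroll: 650 - 300 = 350, travel: 900 + 300 = 1200. Balances: vacation=-100, travel=1200, payroll=350, savings=-100
Event 10 (transfer 250 travel -> payroll): travel: 1200 - 250 = 950, payroll: 350 + 250 = 600. Balances: vacation=-100, travel=950, payroll=600, savings=-100

Final balance of payroll: 600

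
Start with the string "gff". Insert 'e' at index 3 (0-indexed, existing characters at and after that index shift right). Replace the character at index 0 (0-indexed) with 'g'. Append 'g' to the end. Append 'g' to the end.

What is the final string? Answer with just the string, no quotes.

Applying each edit step by step:
Start: "gff"
Op 1 (insert 'e' at idx 3): "gff" -> "gffe"
Op 2 (replace idx 0: 'g' -> 'g'): "gffe" -> "gffe"
Op 3 (append 'g'): "gffe" -> "gffeg"
Op 4 (append 'g'): "gffeg" -> "gffegg"

Answer: gffegg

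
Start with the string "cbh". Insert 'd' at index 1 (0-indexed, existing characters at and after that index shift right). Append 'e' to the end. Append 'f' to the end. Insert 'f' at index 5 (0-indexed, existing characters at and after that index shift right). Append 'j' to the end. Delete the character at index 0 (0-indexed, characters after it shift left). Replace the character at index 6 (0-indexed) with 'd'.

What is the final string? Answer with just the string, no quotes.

Answer: dbheffd

Derivation:
Applying each edit step by step:
Start: "cbh"
Op 1 (insert 'd' at idx 1): "cbh" -> "cdbh"
Op 2 (append 'e'): "cdbh" -> "cdbhe"
Op 3 (append 'f'): "cdbhe" -> "cdbhef"
Op 4 (insert 'f' at idx 5): "cdbhef" -> "cdbheff"
Op 5 (append 'j'): "cdbheff" -> "cdbheffj"
Op 6 (delete idx 0 = 'c'): "cdbheffj" -> "dbheffj"
Op 7 (replace idx 6: 'j' -> 'd'): "dbheffj" -> "dbheffd"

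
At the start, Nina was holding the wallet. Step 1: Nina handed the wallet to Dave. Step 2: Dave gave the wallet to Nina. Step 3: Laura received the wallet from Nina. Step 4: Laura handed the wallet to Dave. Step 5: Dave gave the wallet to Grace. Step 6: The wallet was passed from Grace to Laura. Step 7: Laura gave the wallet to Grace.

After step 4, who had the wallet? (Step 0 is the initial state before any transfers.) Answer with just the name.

Answer: Dave

Derivation:
Tracking the wallet holder through step 4:
After step 0 (start): Nina
After step 1: Dave
After step 2: Nina
After step 3: Laura
After step 4: Dave

At step 4, the holder is Dave.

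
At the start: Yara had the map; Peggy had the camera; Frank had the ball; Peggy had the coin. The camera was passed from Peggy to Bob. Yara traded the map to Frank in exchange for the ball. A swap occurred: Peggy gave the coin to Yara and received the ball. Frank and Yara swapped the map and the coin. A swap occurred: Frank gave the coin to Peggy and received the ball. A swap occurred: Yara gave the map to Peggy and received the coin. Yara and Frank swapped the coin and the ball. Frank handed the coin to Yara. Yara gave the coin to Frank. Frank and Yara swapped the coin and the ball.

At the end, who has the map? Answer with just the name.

Answer: Peggy

Derivation:
Tracking all object holders:
Start: map:Yara, camera:Peggy, ball:Frank, coin:Peggy
Event 1 (give camera: Peggy -> Bob). State: map:Yara, camera:Bob, ball:Frank, coin:Peggy
Event 2 (swap map<->ball: now map:Frank, ball:Yara). State: map:Frank, camera:Bob, ball:Yara, coin:Peggy
Event 3 (swap coin<->ball: now coin:Yara, ball:Peggy). State: map:Frank, camera:Bob, ball:Peggy, coin:Yara
Event 4 (swap map<->coin: now map:Yara, coin:Frank). State: map:Yara, camera:Bob, ball:Peggy, coin:Frank
Event 5 (swap coin<->ball: now coin:Peggy, ball:Frank). State: map:Yara, camera:Bob, ball:Frank, coin:Peggy
Event 6 (swap map<->coin: now map:Peggy, coin:Yara). State: map:Peggy, camera:Bob, ball:Frank, coin:Yara
Event 7 (swap coin<->ball: now coin:Frank, ball:Yara). State: map:Peggy, camera:Bob, ball:Yara, coin:Frank
Event 8 (give coin: Frank -> Yara). State: map:Peggy, camera:Bob, ball:Yara, coin:Yara
Event 9 (give coin: Yara -> Frank). State: map:Peggy, camera:Bob, ball:Yara, coin:Frank
Event 10 (swap coin<->ball: now coin:Yara, ball:Frank). State: map:Peggy, camera:Bob, ball:Frank, coin:Yara

Final state: map:Peggy, camera:Bob, ball:Frank, coin:Yara
The map is held by Peggy.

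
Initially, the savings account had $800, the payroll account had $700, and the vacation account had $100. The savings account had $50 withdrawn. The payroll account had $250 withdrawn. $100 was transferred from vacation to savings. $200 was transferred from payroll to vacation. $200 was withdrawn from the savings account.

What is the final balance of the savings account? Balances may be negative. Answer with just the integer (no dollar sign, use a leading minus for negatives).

Answer: 650

Derivation:
Tracking account balances step by step:
Start: savings=800, payroll=700, vacation=100
Event 1 (withdraw 50 from savings): savings: 800 - 50 = 750. Balances: savings=750, payroll=700, vacation=100
Event 2 (withdraw 250 from payroll): payroll: 700 - 250 = 450. Balances: savings=750, payroll=450, vacation=100
Event 3 (transfer 100 vacation -> savings): vacation: 100 - 100 = 0, savings: 750 + 100 = 850. Balances: savings=850, payroll=450, vacation=0
Event 4 (transfer 200 payroll -> vacation): payroll: 450 - 200 = 250, vacation: 0 + 200 = 200. Balances: savings=850, payroll=250, vacation=200
Event 5 (withdraw 200 from savings): savings: 850 - 200 = 650. Balances: savings=650, payroll=250, vacation=200

Final balance of savings: 650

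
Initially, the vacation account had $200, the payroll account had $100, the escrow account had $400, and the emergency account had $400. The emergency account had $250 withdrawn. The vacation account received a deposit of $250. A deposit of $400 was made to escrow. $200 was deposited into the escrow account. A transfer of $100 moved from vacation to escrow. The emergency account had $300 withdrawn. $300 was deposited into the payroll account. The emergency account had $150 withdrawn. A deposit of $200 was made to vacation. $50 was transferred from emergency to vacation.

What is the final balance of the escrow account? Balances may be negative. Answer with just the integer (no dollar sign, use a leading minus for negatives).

Tracking account balances step by step:
Start: vacation=200, payroll=100, escrow=400, emergency=400
Event 1 (withdraw 250 from emergency): emergency: 400 - 250 = 150. Balances: vacation=200, payroll=100, escrow=400, emergency=150
Event 2 (deposit 250 to vacation): vacation: 200 + 250 = 450. Balances: vacation=450, payroll=100, escrow=400, emergency=150
Event 3 (deposit 400 to escrow): escrow: 400 + 400 = 800. Balances: vacation=450, payroll=100, escrow=800, emergency=150
Event 4 (deposit 200 to escrow): escrow: 800 + 200 = 1000. Balances: vacation=450, payroll=100, escrow=1000, emergency=150
Event 5 (transfer 100 vacation -> escrow): vacation: 450 - 100 = 350, escrow: 1000 + 100 = 1100. Balances: vacation=350, payroll=100, escrow=1100, emergency=150
Event 6 (withdraw 300 from emergency): emergency: 150 - 300 = -150. Balances: vacation=350, payroll=100, escrow=1100, emergency=-150
Event 7 (deposit 300 to payroll): payroll: 100 + 300 = 400. Balances: vacation=350, payroll=400, escrow=1100, emergency=-150
Event 8 (withdraw 150 from emergency): emergency: -150 - 150 = -300. Balances: vacation=350, payroll=400, escrow=1100, emergency=-300
Event 9 (deposit 200 to vacation): vacation: 350 + 200 = 550. Balances: vacation=550, payroll=400, escrow=1100, emergency=-300
Event 10 (transfer 50 emergency -> vacation): emergency: -300 - 50 = -350, vacation: 550 + 50 = 600. Balances: vacation=600, payroll=400, escrow=1100, emergency=-350

Final balance of escrow: 1100

Answer: 1100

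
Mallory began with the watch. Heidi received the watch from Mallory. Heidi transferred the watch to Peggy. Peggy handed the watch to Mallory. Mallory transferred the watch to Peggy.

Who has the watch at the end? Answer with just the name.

Answer: Peggy

Derivation:
Tracking the watch through each event:
Start: Mallory has the watch.
After event 1: Heidi has the watch.
After event 2: Peggy has the watch.
After event 3: Mallory has the watch.
After event 4: Peggy has the watch.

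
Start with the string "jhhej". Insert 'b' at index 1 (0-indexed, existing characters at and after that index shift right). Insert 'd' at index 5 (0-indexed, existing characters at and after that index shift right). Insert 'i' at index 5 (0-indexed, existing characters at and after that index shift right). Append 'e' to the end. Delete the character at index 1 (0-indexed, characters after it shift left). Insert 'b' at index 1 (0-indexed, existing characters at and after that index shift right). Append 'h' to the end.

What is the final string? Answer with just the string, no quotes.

Answer: jbhheidjeh

Derivation:
Applying each edit step by step:
Start: "jhhej"
Op 1 (insert 'b' at idx 1): "jhhej" -> "jbhhej"
Op 2 (insert 'd' at idx 5): "jbhhej" -> "jbhhedj"
Op 3 (insert 'i' at idx 5): "jbhhedj" -> "jbhheidj"
Op 4 (append 'e'): "jbhheidj" -> "jbhheidje"
Op 5 (delete idx 1 = 'b'): "jbhheidje" -> "jhheidje"
Op 6 (insert 'b' at idx 1): "jhheidje" -> "jbhheidje"
Op 7 (append 'h'): "jbhheidje" -> "jbhheidjeh"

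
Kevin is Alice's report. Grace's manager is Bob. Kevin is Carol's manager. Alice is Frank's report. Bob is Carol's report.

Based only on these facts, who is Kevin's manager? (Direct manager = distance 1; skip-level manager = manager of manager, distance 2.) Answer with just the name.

Reconstructing the manager chain from the given facts:
  Frank -> Alice -> Kevin -> Carol -> Bob -> Grace
(each arrow means 'manager of the next')
Positions in the chain (0 = top):
  position of Frank: 0
  position of Alice: 1
  position of Kevin: 2
  position of Carol: 3
  position of Bob: 4
  position of Grace: 5

Kevin is at position 2; the manager is 1 step up the chain, i.e. position 1: Alice.

Answer: Alice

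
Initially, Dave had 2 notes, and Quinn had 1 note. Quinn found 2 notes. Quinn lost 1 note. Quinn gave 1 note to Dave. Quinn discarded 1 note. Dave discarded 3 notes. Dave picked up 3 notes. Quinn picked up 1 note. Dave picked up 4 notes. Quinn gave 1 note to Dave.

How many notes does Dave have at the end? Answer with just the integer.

Tracking counts step by step:
Start: Dave=2, Quinn=1
Event 1 (Quinn +2): Quinn: 1 -> 3. State: Dave=2, Quinn=3
Event 2 (Quinn -1): Quinn: 3 -> 2. State: Dave=2, Quinn=2
Event 3 (Quinn -> Dave, 1): Quinn: 2 -> 1, Dave: 2 -> 3. State: Dave=3, Quinn=1
Event 4 (Quinn -1): Quinn: 1 -> 0. State: Dave=3, Quinn=0
Event 5 (Dave -3): Dave: 3 -> 0. State: Dave=0, Quinn=0
Event 6 (Dave +3): Dave: 0 -> 3. State: Dave=3, Quinn=0
Event 7 (Quinn +1): Quinn: 0 -> 1. State: Dave=3, Quinn=1
Event 8 (Dave +4): Dave: 3 -> 7. State: Dave=7, Quinn=1
Event 9 (Quinn -> Dave, 1): Quinn: 1 -> 0, Dave: 7 -> 8. State: Dave=8, Quinn=0

Dave's final count: 8

Answer: 8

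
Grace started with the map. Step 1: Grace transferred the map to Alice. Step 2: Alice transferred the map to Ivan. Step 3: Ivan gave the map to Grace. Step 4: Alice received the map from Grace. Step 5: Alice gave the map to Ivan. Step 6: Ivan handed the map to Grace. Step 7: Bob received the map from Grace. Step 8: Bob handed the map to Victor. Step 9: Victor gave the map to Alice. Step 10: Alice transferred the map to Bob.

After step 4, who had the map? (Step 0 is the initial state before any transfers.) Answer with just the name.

Answer: Alice

Derivation:
Tracking the map holder through step 4:
After step 0 (start): Grace
After step 1: Alice
After step 2: Ivan
After step 3: Grace
After step 4: Alice

At step 4, the holder is Alice.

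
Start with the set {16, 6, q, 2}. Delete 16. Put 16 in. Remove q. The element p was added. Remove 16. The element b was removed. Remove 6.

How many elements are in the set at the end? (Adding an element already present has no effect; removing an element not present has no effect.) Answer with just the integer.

Answer: 2

Derivation:
Tracking the set through each operation:
Start: {16, 2, 6, q}
Event 1 (remove 16): removed. Set: {2, 6, q}
Event 2 (add 16): added. Set: {16, 2, 6, q}
Event 3 (remove q): removed. Set: {16, 2, 6}
Event 4 (add p): added. Set: {16, 2, 6, p}
Event 5 (remove 16): removed. Set: {2, 6, p}
Event 6 (remove b): not present, no change. Set: {2, 6, p}
Event 7 (remove 6): removed. Set: {2, p}

Final set: {2, p} (size 2)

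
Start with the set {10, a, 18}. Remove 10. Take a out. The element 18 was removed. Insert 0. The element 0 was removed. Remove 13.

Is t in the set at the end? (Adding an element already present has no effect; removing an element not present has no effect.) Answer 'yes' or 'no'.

Tracking the set through each operation:
Start: {10, 18, a}
Event 1 (remove 10): removed. Set: {18, a}
Event 2 (remove a): removed. Set: {18}
Event 3 (remove 18): removed. Set: {}
Event 4 (add 0): added. Set: {0}
Event 5 (remove 0): removed. Set: {}
Event 6 (remove 13): not present, no change. Set: {}

Final set: {} (size 0)
t is NOT in the final set.

Answer: no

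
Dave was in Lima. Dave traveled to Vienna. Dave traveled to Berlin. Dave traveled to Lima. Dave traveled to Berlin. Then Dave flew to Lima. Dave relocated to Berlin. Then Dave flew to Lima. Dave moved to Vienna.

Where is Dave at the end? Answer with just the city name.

Answer: Vienna

Derivation:
Tracking Dave's location:
Start: Dave is in Lima.
After move 1: Lima -> Vienna. Dave is in Vienna.
After move 2: Vienna -> Berlin. Dave is in Berlin.
After move 3: Berlin -> Lima. Dave is in Lima.
After move 4: Lima -> Berlin. Dave is in Berlin.
After move 5: Berlin -> Lima. Dave is in Lima.
After move 6: Lima -> Berlin. Dave is in Berlin.
After move 7: Berlin -> Lima. Dave is in Lima.
After move 8: Lima -> Vienna. Dave is in Vienna.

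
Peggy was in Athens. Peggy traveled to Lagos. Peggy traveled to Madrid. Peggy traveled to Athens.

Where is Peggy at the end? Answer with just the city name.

Tracking Peggy's location:
Start: Peggy is in Athens.
After move 1: Athens -> Lagos. Peggy is in Lagos.
After move 2: Lagos -> Madrid. Peggy is in Madrid.
After move 3: Madrid -> Athens. Peggy is in Athens.

Answer: Athens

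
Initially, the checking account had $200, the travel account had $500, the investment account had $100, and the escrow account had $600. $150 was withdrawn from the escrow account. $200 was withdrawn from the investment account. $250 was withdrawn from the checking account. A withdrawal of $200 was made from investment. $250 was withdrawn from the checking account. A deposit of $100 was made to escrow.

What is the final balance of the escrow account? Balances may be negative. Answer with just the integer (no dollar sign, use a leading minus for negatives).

Tracking account balances step by step:
Start: checking=200, travel=500, investment=100, escrow=600
Event 1 (withdraw 150 from escrow): escrow: 600 - 150 = 450. Balances: checking=200, travel=500, investment=100, escrow=450
Event 2 (withdraw 200 from investment): investment: 100 - 200 = -100. Balances: checking=200, travel=500, investment=-100, escrow=450
Event 3 (withdraw 250 from checking): checking: 200 - 250 = -50. Balances: checking=-50, travel=500, investment=-100, escrow=450
Event 4 (withdraw 200 from investment): investment: -100 - 200 = -300. Balances: checking=-50, travel=500, investment=-300, escrow=450
Event 5 (withdraw 250 from checking): checking: -50 - 250 = -300. Balances: checking=-300, travel=500, investment=-300, escrow=450
Event 6 (deposit 100 to escrow): escrow: 450 + 100 = 550. Balances: checking=-300, travel=500, investment=-300, escrow=550

Final balance of escrow: 550

Answer: 550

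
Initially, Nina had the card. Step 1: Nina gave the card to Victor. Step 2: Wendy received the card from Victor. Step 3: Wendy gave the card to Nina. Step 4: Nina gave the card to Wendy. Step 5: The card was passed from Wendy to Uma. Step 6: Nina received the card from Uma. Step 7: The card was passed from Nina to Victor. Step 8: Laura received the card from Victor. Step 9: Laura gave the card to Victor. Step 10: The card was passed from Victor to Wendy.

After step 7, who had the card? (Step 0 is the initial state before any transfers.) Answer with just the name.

Answer: Victor

Derivation:
Tracking the card holder through step 7:
After step 0 (start): Nina
After step 1: Victor
After step 2: Wendy
After step 3: Nina
After step 4: Wendy
After step 5: Uma
After step 6: Nina
After step 7: Victor

At step 7, the holder is Victor.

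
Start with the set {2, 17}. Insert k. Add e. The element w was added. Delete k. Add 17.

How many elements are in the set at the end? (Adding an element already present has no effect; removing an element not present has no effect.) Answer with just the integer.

Answer: 4

Derivation:
Tracking the set through each operation:
Start: {17, 2}
Event 1 (add k): added. Set: {17, 2, k}
Event 2 (add e): added. Set: {17, 2, e, k}
Event 3 (add w): added. Set: {17, 2, e, k, w}
Event 4 (remove k): removed. Set: {17, 2, e, w}
Event 5 (add 17): already present, no change. Set: {17, 2, e, w}

Final set: {17, 2, e, w} (size 4)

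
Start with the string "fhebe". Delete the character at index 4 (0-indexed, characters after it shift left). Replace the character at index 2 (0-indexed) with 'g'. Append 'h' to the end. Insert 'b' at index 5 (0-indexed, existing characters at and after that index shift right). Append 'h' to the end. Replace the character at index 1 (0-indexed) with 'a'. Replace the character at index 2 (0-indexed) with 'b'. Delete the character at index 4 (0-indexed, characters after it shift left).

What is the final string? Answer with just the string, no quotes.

Answer: fabbbh

Derivation:
Applying each edit step by step:
Start: "fhebe"
Op 1 (delete idx 4 = 'e'): "fhebe" -> "fheb"
Op 2 (replace idx 2: 'e' -> 'g'): "fheb" -> "fhgb"
Op 3 (append 'h'): "fhgb" -> "fhgbh"
Op 4 (insert 'b' at idx 5): "fhgbh" -> "fhgbhb"
Op 5 (append 'h'): "fhgbhb" -> "fhgbhbh"
Op 6 (replace idx 1: 'h' -> 'a'): "fhgbhbh" -> "fagbhbh"
Op 7 (replace idx 2: 'g' -> 'b'): "fagbhbh" -> "fabbhbh"
Op 8 (delete idx 4 = 'h'): "fabbhbh" -> "fabbbh"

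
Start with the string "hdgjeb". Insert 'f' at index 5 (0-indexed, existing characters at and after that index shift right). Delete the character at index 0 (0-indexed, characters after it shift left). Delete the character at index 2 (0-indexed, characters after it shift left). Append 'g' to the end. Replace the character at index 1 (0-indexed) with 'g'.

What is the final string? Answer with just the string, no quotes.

Applying each edit step by step:
Start: "hdgjeb"
Op 1 (insert 'f' at idx 5): "hdgjeb" -> "hdgjefb"
Op 2 (delete idx 0 = 'h'): "hdgjefb" -> "dgjefb"
Op 3 (delete idx 2 = 'j'): "dgjefb" -> "dgefb"
Op 4 (append 'g'): "dgefb" -> "dgefbg"
Op 5 (replace idx 1: 'g' -> 'g'): "dgefbg" -> "dgefbg"

Answer: dgefbg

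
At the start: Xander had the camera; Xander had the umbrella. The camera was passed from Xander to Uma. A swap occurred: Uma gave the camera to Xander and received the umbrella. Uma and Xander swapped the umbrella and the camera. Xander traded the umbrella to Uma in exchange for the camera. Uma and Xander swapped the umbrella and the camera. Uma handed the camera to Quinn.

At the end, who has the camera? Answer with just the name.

Tracking all object holders:
Start: camera:Xander, umbrella:Xander
Event 1 (give camera: Xander -> Uma). State: camera:Uma, umbrella:Xander
Event 2 (swap camera<->umbrella: now camera:Xander, umbrella:Uma). State: camera:Xander, umbrella:Uma
Event 3 (swap umbrella<->camera: now umbrella:Xander, camera:Uma). State: camera:Uma, umbrella:Xander
Event 4 (swap umbrella<->camera: now umbrella:Uma, camera:Xander). State: camera:Xander, umbrella:Uma
Event 5 (swap umbrella<->camera: now umbrella:Xander, camera:Uma). State: camera:Uma, umbrella:Xander
Event 6 (give camera: Uma -> Quinn). State: camera:Quinn, umbrella:Xander

Final state: camera:Quinn, umbrella:Xander
The camera is held by Quinn.

Answer: Quinn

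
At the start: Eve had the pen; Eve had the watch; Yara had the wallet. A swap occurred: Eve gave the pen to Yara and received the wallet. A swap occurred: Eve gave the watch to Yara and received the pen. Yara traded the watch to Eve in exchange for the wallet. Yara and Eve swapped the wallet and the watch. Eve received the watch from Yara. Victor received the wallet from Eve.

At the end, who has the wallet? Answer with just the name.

Tracking all object holders:
Start: pen:Eve, watch:Eve, wallet:Yara
Event 1 (swap pen<->wallet: now pen:Yara, wallet:Eve). State: pen:Yara, watch:Eve, wallet:Eve
Event 2 (swap watch<->pen: now watch:Yara, pen:Eve). State: pen:Eve, watch:Yara, wallet:Eve
Event 3 (swap watch<->wallet: now watch:Eve, wallet:Yara). State: pen:Eve, watch:Eve, wallet:Yara
Event 4 (swap wallet<->watch: now wallet:Eve, watch:Yara). State: pen:Eve, watch:Yara, wallet:Eve
Event 5 (give watch: Yara -> Eve). State: pen:Eve, watch:Eve, wallet:Eve
Event 6 (give wallet: Eve -> Victor). State: pen:Eve, watch:Eve, wallet:Victor

Final state: pen:Eve, watch:Eve, wallet:Victor
The wallet is held by Victor.

Answer: Victor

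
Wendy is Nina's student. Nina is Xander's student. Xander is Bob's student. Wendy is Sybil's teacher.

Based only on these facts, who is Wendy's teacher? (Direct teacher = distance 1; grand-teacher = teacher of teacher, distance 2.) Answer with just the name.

Answer: Nina

Derivation:
Reconstructing the teacher chain from the given facts:
  Bob -> Xander -> Nina -> Wendy -> Sybil
(each arrow means 'teacher of the next')
Positions in the chain (0 = top):
  position of Bob: 0
  position of Xander: 1
  position of Nina: 2
  position of Wendy: 3
  position of Sybil: 4

Wendy is at position 3; the teacher is 1 step up the chain, i.e. position 2: Nina.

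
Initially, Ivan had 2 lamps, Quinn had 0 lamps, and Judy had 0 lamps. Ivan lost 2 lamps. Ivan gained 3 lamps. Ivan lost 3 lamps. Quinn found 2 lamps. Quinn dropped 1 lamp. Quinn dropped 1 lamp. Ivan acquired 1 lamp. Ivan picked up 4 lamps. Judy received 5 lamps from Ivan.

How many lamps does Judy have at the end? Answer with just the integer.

Tracking counts step by step:
Start: Ivan=2, Quinn=0, Judy=0
Event 1 (Ivan -2): Ivan: 2 -> 0. State: Ivan=0, Quinn=0, Judy=0
Event 2 (Ivan +3): Ivan: 0 -> 3. State: Ivan=3, Quinn=0, Judy=0
Event 3 (Ivan -3): Ivan: 3 -> 0. State: Ivan=0, Quinn=0, Judy=0
Event 4 (Quinn +2): Quinn: 0 -> 2. State: Ivan=0, Quinn=2, Judy=0
Event 5 (Quinn -1): Quinn: 2 -> 1. State: Ivan=0, Quinn=1, Judy=0
Event 6 (Quinn -1): Quinn: 1 -> 0. State: Ivan=0, Quinn=0, Judy=0
Event 7 (Ivan +1): Ivan: 0 -> 1. State: Ivan=1, Quinn=0, Judy=0
Event 8 (Ivan +4): Ivan: 1 -> 5. State: Ivan=5, Quinn=0, Judy=0
Event 9 (Ivan -> Judy, 5): Ivan: 5 -> 0, Judy: 0 -> 5. State: Ivan=0, Quinn=0, Judy=5

Judy's final count: 5

Answer: 5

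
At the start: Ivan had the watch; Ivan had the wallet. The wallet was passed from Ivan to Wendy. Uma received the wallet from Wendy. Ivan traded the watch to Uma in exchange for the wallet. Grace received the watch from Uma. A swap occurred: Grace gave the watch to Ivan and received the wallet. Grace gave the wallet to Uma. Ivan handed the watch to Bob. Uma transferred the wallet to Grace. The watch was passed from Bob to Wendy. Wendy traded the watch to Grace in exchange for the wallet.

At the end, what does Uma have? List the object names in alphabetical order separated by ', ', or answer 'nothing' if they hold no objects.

Tracking all object holders:
Start: watch:Ivan, wallet:Ivan
Event 1 (give wallet: Ivan -> Wendy). State: watch:Ivan, wallet:Wendy
Event 2 (give wallet: Wendy -> Uma). State: watch:Ivan, wallet:Uma
Event 3 (swap watch<->wallet: now watch:Uma, wallet:Ivan). State: watch:Uma, wallet:Ivan
Event 4 (give watch: Uma -> Grace). State: watch:Grace, wallet:Ivan
Event 5 (swap watch<->wallet: now watch:Ivan, wallet:Grace). State: watch:Ivan, wallet:Grace
Event 6 (give wallet: Grace -> Uma). State: watch:Ivan, wallet:Uma
Event 7 (give watch: Ivan -> Bob). State: watch:Bob, wallet:Uma
Event 8 (give wallet: Uma -> Grace). State: watch:Bob, wallet:Grace
Event 9 (give watch: Bob -> Wendy). State: watch:Wendy, wallet:Grace
Event 10 (swap watch<->wallet: now watch:Grace, wallet:Wendy). State: watch:Grace, wallet:Wendy

Final state: watch:Grace, wallet:Wendy
Uma holds: (nothing).

Answer: nothing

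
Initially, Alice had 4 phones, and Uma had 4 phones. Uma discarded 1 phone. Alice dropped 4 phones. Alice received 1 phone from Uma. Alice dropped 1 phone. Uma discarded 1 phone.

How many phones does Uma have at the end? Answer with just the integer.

Answer: 1

Derivation:
Tracking counts step by step:
Start: Alice=4, Uma=4
Event 1 (Uma -1): Uma: 4 -> 3. State: Alice=4, Uma=3
Event 2 (Alice -4): Alice: 4 -> 0. State: Alice=0, Uma=3
Event 3 (Uma -> Alice, 1): Uma: 3 -> 2, Alice: 0 -> 1. State: Alice=1, Uma=2
Event 4 (Alice -1): Alice: 1 -> 0. State: Alice=0, Uma=2
Event 5 (Uma -1): Uma: 2 -> 1. State: Alice=0, Uma=1

Uma's final count: 1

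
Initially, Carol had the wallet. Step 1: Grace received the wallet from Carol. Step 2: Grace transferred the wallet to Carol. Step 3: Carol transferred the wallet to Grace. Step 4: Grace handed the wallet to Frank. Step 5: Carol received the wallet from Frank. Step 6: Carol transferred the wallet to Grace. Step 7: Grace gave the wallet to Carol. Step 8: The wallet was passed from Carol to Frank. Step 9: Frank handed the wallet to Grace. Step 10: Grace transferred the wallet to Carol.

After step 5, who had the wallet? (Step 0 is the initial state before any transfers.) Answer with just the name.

Tracking the wallet holder through step 5:
After step 0 (start): Carol
After step 1: Grace
After step 2: Carol
After step 3: Grace
After step 4: Frank
After step 5: Carol

At step 5, the holder is Carol.

Answer: Carol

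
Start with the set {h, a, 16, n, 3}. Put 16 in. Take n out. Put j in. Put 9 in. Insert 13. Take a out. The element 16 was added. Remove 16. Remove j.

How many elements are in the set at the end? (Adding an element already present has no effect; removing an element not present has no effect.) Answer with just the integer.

Tracking the set through each operation:
Start: {16, 3, a, h, n}
Event 1 (add 16): already present, no change. Set: {16, 3, a, h, n}
Event 2 (remove n): removed. Set: {16, 3, a, h}
Event 3 (add j): added. Set: {16, 3, a, h, j}
Event 4 (add 9): added. Set: {16, 3, 9, a, h, j}
Event 5 (add 13): added. Set: {13, 16, 3, 9, a, h, j}
Event 6 (remove a): removed. Set: {13, 16, 3, 9, h, j}
Event 7 (add 16): already present, no change. Set: {13, 16, 3, 9, h, j}
Event 8 (remove 16): removed. Set: {13, 3, 9, h, j}
Event 9 (remove j): removed. Set: {13, 3, 9, h}

Final set: {13, 3, 9, h} (size 4)

Answer: 4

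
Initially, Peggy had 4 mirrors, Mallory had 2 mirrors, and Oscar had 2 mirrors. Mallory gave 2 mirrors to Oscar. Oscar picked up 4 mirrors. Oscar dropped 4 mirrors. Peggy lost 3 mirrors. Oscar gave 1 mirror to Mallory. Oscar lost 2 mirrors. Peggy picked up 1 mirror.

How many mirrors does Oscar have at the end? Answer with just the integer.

Tracking counts step by step:
Start: Peggy=4, Mallory=2, Oscar=2
Event 1 (Mallory -> Oscar, 2): Mallory: 2 -> 0, Oscar: 2 -> 4. State: Peggy=4, Mallory=0, Oscar=4
Event 2 (Oscar +4): Oscar: 4 -> 8. State: Peggy=4, Mallory=0, Oscar=8
Event 3 (Oscar -4): Oscar: 8 -> 4. State: Peggy=4, Mallory=0, Oscar=4
Event 4 (Peggy -3): Peggy: 4 -> 1. State: Peggy=1, Mallory=0, Oscar=4
Event 5 (Oscar -> Mallory, 1): Oscar: 4 -> 3, Mallory: 0 -> 1. State: Peggy=1, Mallory=1, Oscar=3
Event 6 (Oscar -2): Oscar: 3 -> 1. State: Peggy=1, Mallory=1, Oscar=1
Event 7 (Peggy +1): Peggy: 1 -> 2. State: Peggy=2, Mallory=1, Oscar=1

Oscar's final count: 1

Answer: 1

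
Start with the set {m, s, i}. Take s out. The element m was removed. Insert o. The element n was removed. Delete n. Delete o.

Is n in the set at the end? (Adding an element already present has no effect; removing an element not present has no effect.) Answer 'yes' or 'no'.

Tracking the set through each operation:
Start: {i, m, s}
Event 1 (remove s): removed. Set: {i, m}
Event 2 (remove m): removed. Set: {i}
Event 3 (add o): added. Set: {i, o}
Event 4 (remove n): not present, no change. Set: {i, o}
Event 5 (remove n): not present, no change. Set: {i, o}
Event 6 (remove o): removed. Set: {i}

Final set: {i} (size 1)
n is NOT in the final set.

Answer: no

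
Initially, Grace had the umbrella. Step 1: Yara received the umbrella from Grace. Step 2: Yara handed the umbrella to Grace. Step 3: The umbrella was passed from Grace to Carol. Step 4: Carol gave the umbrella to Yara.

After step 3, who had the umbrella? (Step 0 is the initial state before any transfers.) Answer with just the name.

Tracking the umbrella holder through step 3:
After step 0 (start): Grace
After step 1: Yara
After step 2: Grace
After step 3: Carol

At step 3, the holder is Carol.

Answer: Carol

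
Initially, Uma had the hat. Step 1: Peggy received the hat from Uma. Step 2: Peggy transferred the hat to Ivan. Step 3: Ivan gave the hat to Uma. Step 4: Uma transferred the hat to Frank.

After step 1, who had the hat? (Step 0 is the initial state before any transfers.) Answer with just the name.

Tracking the hat holder through step 1:
After step 0 (start): Uma
After step 1: Peggy

At step 1, the holder is Peggy.

Answer: Peggy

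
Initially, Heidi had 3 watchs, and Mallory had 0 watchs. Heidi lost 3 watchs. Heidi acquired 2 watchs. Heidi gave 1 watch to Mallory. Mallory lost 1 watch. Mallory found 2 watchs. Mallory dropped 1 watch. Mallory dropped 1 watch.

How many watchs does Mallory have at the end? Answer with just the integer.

Tracking counts step by step:
Start: Heidi=3, Mallory=0
Event 1 (Heidi -3): Heidi: 3 -> 0. State: Heidi=0, Mallory=0
Event 2 (Heidi +2): Heidi: 0 -> 2. State: Heidi=2, Mallory=0
Event 3 (Heidi -> Mallory, 1): Heidi: 2 -> 1, Mallory: 0 -> 1. State: Heidi=1, Mallory=1
Event 4 (Mallory -1): Mallory: 1 -> 0. State: Heidi=1, Mallory=0
Event 5 (Mallory +2): Mallory: 0 -> 2. State: Heidi=1, Mallory=2
Event 6 (Mallory -1): Mallory: 2 -> 1. State: Heidi=1, Mallory=1
Event 7 (Mallory -1): Mallory: 1 -> 0. State: Heidi=1, Mallory=0

Mallory's final count: 0

Answer: 0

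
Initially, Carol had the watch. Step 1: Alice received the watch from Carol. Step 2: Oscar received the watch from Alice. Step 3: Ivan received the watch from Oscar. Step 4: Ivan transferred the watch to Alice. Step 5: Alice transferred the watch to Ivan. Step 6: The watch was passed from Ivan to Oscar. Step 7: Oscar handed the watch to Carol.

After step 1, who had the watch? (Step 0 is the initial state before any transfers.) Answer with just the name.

Tracking the watch holder through step 1:
After step 0 (start): Carol
After step 1: Alice

At step 1, the holder is Alice.

Answer: Alice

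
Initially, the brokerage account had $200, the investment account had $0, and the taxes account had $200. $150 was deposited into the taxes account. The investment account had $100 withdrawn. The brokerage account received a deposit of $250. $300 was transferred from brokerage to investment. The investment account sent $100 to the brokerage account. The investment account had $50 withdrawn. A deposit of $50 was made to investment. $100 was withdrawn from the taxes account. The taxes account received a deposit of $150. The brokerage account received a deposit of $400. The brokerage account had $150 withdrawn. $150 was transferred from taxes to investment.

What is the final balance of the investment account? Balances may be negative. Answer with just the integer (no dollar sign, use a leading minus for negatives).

Tracking account balances step by step:
Start: brokerage=200, investment=0, taxes=200
Event 1 (deposit 150 to taxes): taxes: 200 + 150 = 350. Balances: brokerage=200, investment=0, taxes=350
Event 2 (withdraw 100 from investment): investment: 0 - 100 = -100. Balances: brokerage=200, investment=-100, taxes=350
Event 3 (deposit 250 to brokerage): brokerage: 200 + 250 = 450. Balances: brokerage=450, investment=-100, taxes=350
Event 4 (transfer 300 brokerage -> investment): brokerage: 450 - 300 = 150, investment: -100 + 300 = 200. Balances: brokerage=150, investment=200, taxes=350
Event 5 (transfer 100 investment -> brokerage): investment: 200 - 100 = 100, brokerage: 150 + 100 = 250. Balances: brokerage=250, investment=100, taxes=350
Event 6 (withdraw 50 from investment): investment: 100 - 50 = 50. Balances: brokerage=250, investment=50, taxes=350
Event 7 (deposit 50 to investment): investment: 50 + 50 = 100. Balances: brokerage=250, investment=100, taxes=350
Event 8 (withdraw 100 from taxes): taxes: 350 - 100 = 250. Balances: brokerage=250, investment=100, taxes=250
Event 9 (deposit 150 to taxes): taxes: 250 + 150 = 400. Balances: brokerage=250, investment=100, taxes=400
Event 10 (deposit 400 to brokerage): brokerage: 250 + 400 = 650. Balances: brokerage=650, investment=100, taxes=400
Event 11 (withdraw 150 from brokerage): brokerage: 650 - 150 = 500. Balances: brokerage=500, investment=100, taxes=400
Event 12 (transfer 150 taxes -> investment): taxes: 400 - 150 = 250, investment: 100 + 150 = 250. Balances: brokerage=500, investment=250, taxes=250

Final balance of investment: 250

Answer: 250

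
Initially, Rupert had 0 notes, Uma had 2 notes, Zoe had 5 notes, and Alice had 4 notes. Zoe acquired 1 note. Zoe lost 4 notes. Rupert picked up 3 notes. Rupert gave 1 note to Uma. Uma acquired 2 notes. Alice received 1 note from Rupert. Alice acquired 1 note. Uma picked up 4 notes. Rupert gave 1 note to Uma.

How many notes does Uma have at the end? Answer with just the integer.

Tracking counts step by step:
Start: Rupert=0, Uma=2, Zoe=5, Alice=4
Event 1 (Zoe +1): Zoe: 5 -> 6. State: Rupert=0, Uma=2, Zoe=6, Alice=4
Event 2 (Zoe -4): Zoe: 6 -> 2. State: Rupert=0, Uma=2, Zoe=2, Alice=4
Event 3 (Rupert +3): Rupert: 0 -> 3. State: Rupert=3, Uma=2, Zoe=2, Alice=4
Event 4 (Rupert -> Uma, 1): Rupert: 3 -> 2, Uma: 2 -> 3. State: Rupert=2, Uma=3, Zoe=2, Alice=4
Event 5 (Uma +2): Uma: 3 -> 5. State: Rupert=2, Uma=5, Zoe=2, Alice=4
Event 6 (Rupert -> Alice, 1): Rupert: 2 -> 1, Alice: 4 -> 5. State: Rupert=1, Uma=5, Zoe=2, Alice=5
Event 7 (Alice +1): Alice: 5 -> 6. State: Rupert=1, Uma=5, Zoe=2, Alice=6
Event 8 (Uma +4): Uma: 5 -> 9. State: Rupert=1, Uma=9, Zoe=2, Alice=6
Event 9 (Rupert -> Uma, 1): Rupert: 1 -> 0, Uma: 9 -> 10. State: Rupert=0, Uma=10, Zoe=2, Alice=6

Uma's final count: 10

Answer: 10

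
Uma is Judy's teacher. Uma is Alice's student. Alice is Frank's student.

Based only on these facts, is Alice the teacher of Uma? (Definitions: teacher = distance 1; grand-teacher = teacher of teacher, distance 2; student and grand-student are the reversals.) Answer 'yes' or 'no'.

Reconstructing the teacher chain from the given facts:
  Frank -> Alice -> Uma -> Judy
(each arrow means 'teacher of the next')
Positions in the chain (0 = top):
  position of Frank: 0
  position of Alice: 1
  position of Uma: 2
  position of Judy: 3

Alice is at position 1, Uma is at position 2; signed distance (j - i) = 1.
'teacher' requires j - i = 1. Actual distance is 1, so the relation HOLDS.

Answer: yes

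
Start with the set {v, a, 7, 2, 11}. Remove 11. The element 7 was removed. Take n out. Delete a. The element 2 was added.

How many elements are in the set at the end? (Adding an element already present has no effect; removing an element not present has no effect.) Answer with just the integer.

Answer: 2

Derivation:
Tracking the set through each operation:
Start: {11, 2, 7, a, v}
Event 1 (remove 11): removed. Set: {2, 7, a, v}
Event 2 (remove 7): removed. Set: {2, a, v}
Event 3 (remove n): not present, no change. Set: {2, a, v}
Event 4 (remove a): removed. Set: {2, v}
Event 5 (add 2): already present, no change. Set: {2, v}

Final set: {2, v} (size 2)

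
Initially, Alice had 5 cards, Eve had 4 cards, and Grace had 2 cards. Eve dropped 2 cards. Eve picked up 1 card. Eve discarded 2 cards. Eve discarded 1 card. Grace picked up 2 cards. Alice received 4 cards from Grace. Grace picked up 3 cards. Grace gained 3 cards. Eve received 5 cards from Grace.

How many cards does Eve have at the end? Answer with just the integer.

Tracking counts step by step:
Start: Alice=5, Eve=4, Grace=2
Event 1 (Eve -2): Eve: 4 -> 2. State: Alice=5, Eve=2, Grace=2
Event 2 (Eve +1): Eve: 2 -> 3. State: Alice=5, Eve=3, Grace=2
Event 3 (Eve -2): Eve: 3 -> 1. State: Alice=5, Eve=1, Grace=2
Event 4 (Eve -1): Eve: 1 -> 0. State: Alice=5, Eve=0, Grace=2
Event 5 (Grace +2): Grace: 2 -> 4. State: Alice=5, Eve=0, Grace=4
Event 6 (Grace -> Alice, 4): Grace: 4 -> 0, Alice: 5 -> 9. State: Alice=9, Eve=0, Grace=0
Event 7 (Grace +3): Grace: 0 -> 3. State: Alice=9, Eve=0, Grace=3
Event 8 (Grace +3): Grace: 3 -> 6. State: Alice=9, Eve=0, Grace=6
Event 9 (Grace -> Eve, 5): Grace: 6 -> 1, Eve: 0 -> 5. State: Alice=9, Eve=5, Grace=1

Eve's final count: 5

Answer: 5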